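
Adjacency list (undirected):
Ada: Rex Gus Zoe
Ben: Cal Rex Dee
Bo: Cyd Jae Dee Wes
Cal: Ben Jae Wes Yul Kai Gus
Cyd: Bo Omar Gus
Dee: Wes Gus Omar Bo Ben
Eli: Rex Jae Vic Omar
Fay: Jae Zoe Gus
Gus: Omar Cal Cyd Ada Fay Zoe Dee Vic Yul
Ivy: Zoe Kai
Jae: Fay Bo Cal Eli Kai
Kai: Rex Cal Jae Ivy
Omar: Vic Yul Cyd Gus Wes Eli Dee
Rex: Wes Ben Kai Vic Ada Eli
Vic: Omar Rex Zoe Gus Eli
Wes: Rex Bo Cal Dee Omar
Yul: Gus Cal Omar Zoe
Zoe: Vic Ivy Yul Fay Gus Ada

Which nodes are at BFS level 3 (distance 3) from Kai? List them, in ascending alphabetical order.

Level 0: Kai
Level 1: Cal, Ivy, Jae, Rex
Level 2: Ada, Ben, Bo, Eli, Fay, Gus, Vic, Wes, Yul, Zoe
Level 3: Cyd, Dee, Omar

Cyd, Dee, Omar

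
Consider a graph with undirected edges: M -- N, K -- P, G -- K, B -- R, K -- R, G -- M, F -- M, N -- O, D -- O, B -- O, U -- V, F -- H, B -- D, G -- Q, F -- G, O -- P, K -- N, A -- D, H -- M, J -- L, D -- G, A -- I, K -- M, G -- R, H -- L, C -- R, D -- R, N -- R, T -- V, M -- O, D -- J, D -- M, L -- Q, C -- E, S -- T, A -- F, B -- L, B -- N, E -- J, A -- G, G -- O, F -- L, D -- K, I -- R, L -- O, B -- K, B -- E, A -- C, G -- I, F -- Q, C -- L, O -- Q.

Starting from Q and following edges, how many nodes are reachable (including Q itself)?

18

BFS from Q visits: Q, O, L, G, F, P, N, M, D, B, J, H, C, R, K, I, A, E
Reachable nodes: 18 of 22 total.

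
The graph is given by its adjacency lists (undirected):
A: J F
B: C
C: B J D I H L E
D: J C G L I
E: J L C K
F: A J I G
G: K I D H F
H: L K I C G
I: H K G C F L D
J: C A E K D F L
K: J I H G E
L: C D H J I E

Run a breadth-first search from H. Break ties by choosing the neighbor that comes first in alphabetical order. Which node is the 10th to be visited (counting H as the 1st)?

J

Visit H; enqueue C, G, I, K, L → queue [C, G, I, K, L]
Visit C; enqueue B, D, E, J → queue [G, I, K, L, B, D, E, J]
Visit G; enqueue F → queue [I, K, L, B, D, E, J, F]
Visit I → queue [K, L, B, D, E, J, F]
Visit K → queue [L, B, D, E, J, F]
Visit L → queue [B, D, E, J, F]
Visit B → queue [D, E, J, F]
Visit D → queue [E, J, F]
Visit E → queue [J, F]
Visit J; enqueue A → queue [F, A]
Visit F → queue [A]
Visit A → queue []

Visit order: H, C, G, I, K, L, B, D, E, J, F, A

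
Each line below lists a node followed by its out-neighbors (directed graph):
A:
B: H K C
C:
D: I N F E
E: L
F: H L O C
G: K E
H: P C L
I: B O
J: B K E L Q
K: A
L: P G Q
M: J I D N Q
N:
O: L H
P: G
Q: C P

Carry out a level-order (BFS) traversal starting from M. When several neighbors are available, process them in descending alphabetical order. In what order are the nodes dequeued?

Visit M; enqueue Q, N, J, I, D → queue [Q, N, J, I, D]
Visit Q; enqueue P, C → queue [N, J, I, D, P, C]
Visit N → queue [J, I, D, P, C]
Visit J; enqueue L, K, E, B → queue [I, D, P, C, L, K, E, B]
Visit I; enqueue O → queue [D, P, C, L, K, E, B, O]
Visit D; enqueue F → queue [P, C, L, K, E, B, O, F]
Visit P; enqueue G → queue [C, L, K, E, B, O, F, G]
Visit C → queue [L, K, E, B, O, F, G]
Visit L → queue [K, E, B, O, F, G]
Visit K; enqueue A → queue [E, B, O, F, G, A]
Visit E → queue [B, O, F, G, A]
Visit B; enqueue H → queue [O, F, G, A, H]
Visit O → queue [F, G, A, H]
Visit F → queue [G, A, H]
Visit G → queue [A, H]
Visit A → queue [H]
Visit H → queue []

M -> Q -> N -> J -> I -> D -> P -> C -> L -> K -> E -> B -> O -> F -> G -> A -> H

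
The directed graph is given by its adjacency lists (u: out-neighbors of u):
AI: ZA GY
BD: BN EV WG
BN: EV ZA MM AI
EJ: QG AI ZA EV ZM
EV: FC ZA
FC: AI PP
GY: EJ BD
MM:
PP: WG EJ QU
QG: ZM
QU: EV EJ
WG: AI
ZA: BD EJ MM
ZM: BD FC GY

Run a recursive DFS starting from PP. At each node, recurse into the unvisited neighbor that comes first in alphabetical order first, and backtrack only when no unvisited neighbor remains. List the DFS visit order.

PP EJ AI GY BD BN EV FC ZA MM WG QG ZM QU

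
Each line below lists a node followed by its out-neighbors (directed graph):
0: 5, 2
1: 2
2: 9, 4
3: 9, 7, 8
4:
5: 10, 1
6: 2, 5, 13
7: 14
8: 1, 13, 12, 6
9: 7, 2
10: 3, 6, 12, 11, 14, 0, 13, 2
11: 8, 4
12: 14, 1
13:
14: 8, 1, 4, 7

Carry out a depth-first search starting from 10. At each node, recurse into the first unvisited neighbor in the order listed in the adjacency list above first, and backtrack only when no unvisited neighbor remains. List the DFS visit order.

10 -> 3 -> 9 -> 7 -> 14 -> 8 -> 1 -> 2 -> 4 -> 13 -> 12 -> 6 -> 5 -> 11 -> 0

Visit 10
10 → 3
3 → 9
9 → 7
7 → 14
14 → 8
8 → 1
1 → 2
2 → 4
8 → 13
8 → 12
8 → 6
6 → 5
10 → 11
10 → 0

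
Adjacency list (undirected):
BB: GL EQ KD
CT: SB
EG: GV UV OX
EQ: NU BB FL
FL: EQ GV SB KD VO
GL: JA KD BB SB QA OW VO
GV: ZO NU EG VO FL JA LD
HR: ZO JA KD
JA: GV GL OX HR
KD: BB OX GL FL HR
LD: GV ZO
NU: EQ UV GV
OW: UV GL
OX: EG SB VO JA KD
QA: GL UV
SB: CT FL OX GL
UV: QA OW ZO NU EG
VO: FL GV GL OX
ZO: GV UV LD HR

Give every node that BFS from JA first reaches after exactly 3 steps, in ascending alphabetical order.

CT, EQ, UV

Level 0: JA
Level 1: GL, GV, HR, OX
Level 2: BB, EG, FL, KD, LD, NU, OW, QA, SB, VO, ZO
Level 3: CT, EQ, UV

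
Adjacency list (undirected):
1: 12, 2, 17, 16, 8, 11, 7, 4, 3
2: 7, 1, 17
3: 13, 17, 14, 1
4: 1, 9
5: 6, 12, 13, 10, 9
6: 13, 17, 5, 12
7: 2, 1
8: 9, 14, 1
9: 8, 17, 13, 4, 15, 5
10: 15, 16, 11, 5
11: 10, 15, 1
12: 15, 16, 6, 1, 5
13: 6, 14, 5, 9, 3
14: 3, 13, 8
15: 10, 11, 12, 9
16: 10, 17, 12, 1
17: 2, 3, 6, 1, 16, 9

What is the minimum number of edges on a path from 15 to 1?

Level 0: 15
Level 1: 9, 10, 11, 12
Level 2: 1, 4, 5, 6, 8, 13, 16, 17
Level 3: 2, 3, 7, 14
1 first appears at level 2.

2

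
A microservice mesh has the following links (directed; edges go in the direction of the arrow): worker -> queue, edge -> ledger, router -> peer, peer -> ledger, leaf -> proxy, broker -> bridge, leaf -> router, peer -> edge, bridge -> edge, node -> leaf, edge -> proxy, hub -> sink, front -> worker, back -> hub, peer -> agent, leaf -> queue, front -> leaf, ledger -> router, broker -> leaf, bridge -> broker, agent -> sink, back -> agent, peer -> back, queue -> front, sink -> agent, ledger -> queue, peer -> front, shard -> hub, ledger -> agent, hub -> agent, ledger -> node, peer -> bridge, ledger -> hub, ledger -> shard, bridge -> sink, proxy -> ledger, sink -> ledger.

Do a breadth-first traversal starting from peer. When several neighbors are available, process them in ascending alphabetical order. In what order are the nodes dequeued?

peer → agent → back → bridge → edge → front → ledger → sink → hub → broker → proxy → leaf → worker → node → queue → router → shard

Visit peer; enqueue agent, back, bridge, edge, front, ledger → queue [agent, back, bridge, edge, front, ledger]
Visit agent; enqueue sink → queue [back, bridge, edge, front, ledger, sink]
Visit back; enqueue hub → queue [bridge, edge, front, ledger, sink, hub]
Visit bridge; enqueue broker → queue [edge, front, ledger, sink, hub, broker]
Visit edge; enqueue proxy → queue [front, ledger, sink, hub, broker, proxy]
Visit front; enqueue leaf, worker → queue [ledger, sink, hub, broker, proxy, leaf, worker]
Visit ledger; enqueue node, queue, router, shard → queue [sink, hub, broker, proxy, leaf, worker, node, queue, router, shard]
Visit sink → queue [hub, broker, proxy, leaf, worker, node, queue, router, shard]
Visit hub → queue [broker, proxy, leaf, worker, node, queue, router, shard]
Visit broker → queue [proxy, leaf, worker, node, queue, router, shard]
Visit proxy → queue [leaf, worker, node, queue, router, shard]
Visit leaf → queue [worker, node, queue, router, shard]
Visit worker → queue [node, queue, router, shard]
Visit node → queue [queue, router, shard]
Visit queue → queue [router, shard]
Visit router → queue [shard]
Visit shard → queue []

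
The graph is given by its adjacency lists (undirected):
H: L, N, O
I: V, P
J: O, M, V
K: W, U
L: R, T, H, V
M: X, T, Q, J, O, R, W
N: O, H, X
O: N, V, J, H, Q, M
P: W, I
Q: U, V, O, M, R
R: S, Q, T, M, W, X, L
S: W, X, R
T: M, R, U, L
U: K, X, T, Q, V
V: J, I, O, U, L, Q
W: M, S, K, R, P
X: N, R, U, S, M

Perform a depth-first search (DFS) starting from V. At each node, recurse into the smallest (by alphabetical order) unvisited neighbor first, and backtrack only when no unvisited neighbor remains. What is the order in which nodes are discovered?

Visit V
V → I
I → P
P → W
W → K
K → U
U → Q
Q → M
M → J
J → O
O → H
H → L
L → R
R → S
S → X
X → N
R → T

V -> I -> P -> W -> K -> U -> Q -> M -> J -> O -> H -> L -> R -> S -> X -> N -> T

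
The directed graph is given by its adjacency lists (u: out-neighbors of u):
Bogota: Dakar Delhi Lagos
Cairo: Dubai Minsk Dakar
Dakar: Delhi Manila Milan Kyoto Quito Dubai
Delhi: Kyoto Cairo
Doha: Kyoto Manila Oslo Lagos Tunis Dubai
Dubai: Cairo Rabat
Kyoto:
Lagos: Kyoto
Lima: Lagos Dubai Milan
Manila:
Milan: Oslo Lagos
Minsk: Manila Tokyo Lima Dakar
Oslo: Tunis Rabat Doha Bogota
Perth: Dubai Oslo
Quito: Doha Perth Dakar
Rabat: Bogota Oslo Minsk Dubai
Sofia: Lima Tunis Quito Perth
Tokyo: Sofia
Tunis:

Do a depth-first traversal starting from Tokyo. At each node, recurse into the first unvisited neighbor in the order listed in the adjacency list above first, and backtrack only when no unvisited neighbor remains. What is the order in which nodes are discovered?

Tokyo, Sofia, Lima, Lagos, Kyoto, Dubai, Cairo, Minsk, Manila, Dakar, Delhi, Milan, Oslo, Tunis, Rabat, Bogota, Doha, Quito, Perth

Visit Tokyo
Tokyo → Sofia
Sofia → Lima
Lima → Lagos
Lagos → Kyoto
Lima → Dubai
Dubai → Cairo
Cairo → Minsk
Minsk → Manila
Minsk → Dakar
Dakar → Delhi
Dakar → Milan
Milan → Oslo
Oslo → Tunis
Oslo → Rabat
Rabat → Bogota
Oslo → Doha
Dakar → Quito
Quito → Perth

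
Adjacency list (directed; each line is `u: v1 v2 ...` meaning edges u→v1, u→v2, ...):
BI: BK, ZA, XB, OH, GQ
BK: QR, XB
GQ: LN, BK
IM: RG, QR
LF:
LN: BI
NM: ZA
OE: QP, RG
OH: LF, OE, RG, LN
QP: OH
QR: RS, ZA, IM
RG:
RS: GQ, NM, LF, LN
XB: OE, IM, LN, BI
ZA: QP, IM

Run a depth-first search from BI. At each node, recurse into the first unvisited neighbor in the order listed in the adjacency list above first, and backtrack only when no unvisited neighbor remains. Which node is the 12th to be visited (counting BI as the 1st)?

OE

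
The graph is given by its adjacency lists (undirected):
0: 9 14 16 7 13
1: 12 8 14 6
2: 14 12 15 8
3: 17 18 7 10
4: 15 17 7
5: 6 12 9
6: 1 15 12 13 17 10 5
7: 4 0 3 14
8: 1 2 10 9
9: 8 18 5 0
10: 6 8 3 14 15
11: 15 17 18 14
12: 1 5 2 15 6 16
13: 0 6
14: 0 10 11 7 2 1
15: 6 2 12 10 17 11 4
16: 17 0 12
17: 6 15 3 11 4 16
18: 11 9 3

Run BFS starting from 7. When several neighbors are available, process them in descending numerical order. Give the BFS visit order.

7 → 14 → 4 → 3 → 0 → 11 → 10 → 2 → 1 → 17 → 15 → 18 → 16 → 13 → 9 → 8 → 6 → 12 → 5

Visit 7; enqueue 14, 4, 3, 0 → queue [14, 4, 3, 0]
Visit 14; enqueue 11, 10, 2, 1 → queue [4, 3, 0, 11, 10, 2, 1]
Visit 4; enqueue 17, 15 → queue [3, 0, 11, 10, 2, 1, 17, 15]
Visit 3; enqueue 18 → queue [0, 11, 10, 2, 1, 17, 15, 18]
Visit 0; enqueue 16, 13, 9 → queue [11, 10, 2, 1, 17, 15, 18, 16, 13, 9]
Visit 11 → queue [10, 2, 1, 17, 15, 18, 16, 13, 9]
Visit 10; enqueue 8, 6 → queue [2, 1, 17, 15, 18, 16, 13, 9, 8, 6]
Visit 2; enqueue 12 → queue [1, 17, 15, 18, 16, 13, 9, 8, 6, 12]
Visit 1 → queue [17, 15, 18, 16, 13, 9, 8, 6, 12]
Visit 17 → queue [15, 18, 16, 13, 9, 8, 6, 12]
Visit 15 → queue [18, 16, 13, 9, 8, 6, 12]
Visit 18 → queue [16, 13, 9, 8, 6, 12]
Visit 16 → queue [13, 9, 8, 6, 12]
Visit 13 → queue [9, 8, 6, 12]
Visit 9; enqueue 5 → queue [8, 6, 12, 5]
Visit 8 → queue [6, 12, 5]
Visit 6 → queue [12, 5]
Visit 12 → queue [5]
Visit 5 → queue []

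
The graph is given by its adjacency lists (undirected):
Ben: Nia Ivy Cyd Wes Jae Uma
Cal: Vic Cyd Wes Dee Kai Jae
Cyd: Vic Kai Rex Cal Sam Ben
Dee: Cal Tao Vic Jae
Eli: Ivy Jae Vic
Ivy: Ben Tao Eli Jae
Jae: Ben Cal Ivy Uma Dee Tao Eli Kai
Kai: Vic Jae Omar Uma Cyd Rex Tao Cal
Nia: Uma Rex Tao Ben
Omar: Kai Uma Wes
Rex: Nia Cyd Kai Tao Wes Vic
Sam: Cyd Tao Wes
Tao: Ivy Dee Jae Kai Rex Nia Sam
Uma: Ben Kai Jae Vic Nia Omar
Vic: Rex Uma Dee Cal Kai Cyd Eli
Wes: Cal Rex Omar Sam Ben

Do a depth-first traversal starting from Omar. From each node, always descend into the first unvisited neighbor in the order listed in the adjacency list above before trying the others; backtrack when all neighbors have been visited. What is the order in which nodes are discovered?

Omar → Kai → Vic → Rex → Nia → Uma → Ben → Ivy → Tao → Dee → Cal → Cyd → Sam → Wes → Jae → Eli

Visit Omar
Omar → Kai
Kai → Vic
Vic → Rex
Rex → Nia
Nia → Uma
Uma → Ben
Ben → Ivy
Ivy → Tao
Tao → Dee
Dee → Cal
Cal → Cyd
Cyd → Sam
Sam → Wes
Cal → Jae
Jae → Eli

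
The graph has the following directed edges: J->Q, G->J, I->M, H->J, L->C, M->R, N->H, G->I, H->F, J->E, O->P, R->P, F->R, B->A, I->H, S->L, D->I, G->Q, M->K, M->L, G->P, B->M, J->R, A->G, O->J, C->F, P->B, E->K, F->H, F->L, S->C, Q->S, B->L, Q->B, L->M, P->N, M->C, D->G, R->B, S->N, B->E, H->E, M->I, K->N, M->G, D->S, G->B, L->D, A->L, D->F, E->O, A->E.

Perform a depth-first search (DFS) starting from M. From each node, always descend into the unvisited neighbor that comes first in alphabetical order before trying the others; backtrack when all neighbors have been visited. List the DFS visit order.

Visit M
M → C
C → F
F → H
H → E
E → K
K → N
E → O
O → J
J → Q
Q → B
B → A
A → G
G → I
G → P
A → L
L → D
D → S
J → R

M, C, F, H, E, K, N, O, J, Q, B, A, G, I, P, L, D, S, R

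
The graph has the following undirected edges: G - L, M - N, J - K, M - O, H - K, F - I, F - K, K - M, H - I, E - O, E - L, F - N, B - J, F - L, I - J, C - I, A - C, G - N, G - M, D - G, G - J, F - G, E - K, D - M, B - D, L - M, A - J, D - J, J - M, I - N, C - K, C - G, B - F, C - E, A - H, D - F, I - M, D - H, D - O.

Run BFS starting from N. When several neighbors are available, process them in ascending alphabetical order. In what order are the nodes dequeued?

N -> F -> G -> I -> M -> B -> D -> K -> L -> C -> J -> H -> O -> E -> A

Visit N; enqueue F, G, I, M → queue [F, G, I, M]
Visit F; enqueue B, D, K, L → queue [G, I, M, B, D, K, L]
Visit G; enqueue C, J → queue [I, M, B, D, K, L, C, J]
Visit I; enqueue H → queue [M, B, D, K, L, C, J, H]
Visit M; enqueue O → queue [B, D, K, L, C, J, H, O]
Visit B → queue [D, K, L, C, J, H, O]
Visit D → queue [K, L, C, J, H, O]
Visit K; enqueue E → queue [L, C, J, H, O, E]
Visit L → queue [C, J, H, O, E]
Visit C; enqueue A → queue [J, H, O, E, A]
Visit J → queue [H, O, E, A]
Visit H → queue [O, E, A]
Visit O → queue [E, A]
Visit E → queue [A]
Visit A → queue []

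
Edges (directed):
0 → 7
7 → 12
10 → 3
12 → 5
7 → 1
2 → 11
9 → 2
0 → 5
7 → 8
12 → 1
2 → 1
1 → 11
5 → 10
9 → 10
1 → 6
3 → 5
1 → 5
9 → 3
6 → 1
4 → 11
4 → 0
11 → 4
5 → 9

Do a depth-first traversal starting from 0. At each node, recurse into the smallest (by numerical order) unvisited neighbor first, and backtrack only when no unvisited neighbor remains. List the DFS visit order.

0 5 9 2 1 6 11 4 3 10 7 8 12

Visit 0
0 → 5
5 → 9
9 → 2
2 → 1
1 → 6
1 → 11
11 → 4
9 → 3
9 → 10
0 → 7
7 → 8
7 → 12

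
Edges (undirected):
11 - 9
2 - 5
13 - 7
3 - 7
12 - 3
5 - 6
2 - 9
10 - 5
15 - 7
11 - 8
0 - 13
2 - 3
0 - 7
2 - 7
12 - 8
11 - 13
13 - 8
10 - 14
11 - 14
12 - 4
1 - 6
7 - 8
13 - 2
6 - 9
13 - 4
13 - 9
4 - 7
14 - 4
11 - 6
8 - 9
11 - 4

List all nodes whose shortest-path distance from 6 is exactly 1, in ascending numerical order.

1, 5, 9, 11

Level 0: 6
Level 1: 1, 5, 9, 11
Level 2: 2, 4, 8, 10, 13, 14
Level 3: 0, 3, 7, 12
Level 4: 15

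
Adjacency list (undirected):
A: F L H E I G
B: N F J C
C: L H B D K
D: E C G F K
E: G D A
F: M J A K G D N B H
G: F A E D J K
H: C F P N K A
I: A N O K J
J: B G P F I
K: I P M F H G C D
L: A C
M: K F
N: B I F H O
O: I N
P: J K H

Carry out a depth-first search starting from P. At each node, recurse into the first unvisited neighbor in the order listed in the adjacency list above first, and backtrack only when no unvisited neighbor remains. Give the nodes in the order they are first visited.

Visit P
P → J
J → B
B → N
N → I
I → A
A → F
F → M
M → K
K → H
H → C
C → L
C → D
D → E
E → G
I → O

P, J, B, N, I, A, F, M, K, H, C, L, D, E, G, O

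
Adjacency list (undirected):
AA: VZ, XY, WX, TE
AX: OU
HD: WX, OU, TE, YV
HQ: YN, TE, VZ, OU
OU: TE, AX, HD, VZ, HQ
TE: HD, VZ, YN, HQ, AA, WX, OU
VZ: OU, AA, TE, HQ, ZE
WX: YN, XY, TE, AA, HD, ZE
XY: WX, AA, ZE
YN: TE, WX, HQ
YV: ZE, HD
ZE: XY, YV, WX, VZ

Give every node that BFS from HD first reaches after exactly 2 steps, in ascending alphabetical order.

AA, AX, HQ, VZ, XY, YN, ZE

Level 0: HD
Level 1: OU, TE, WX, YV
Level 2: AA, AX, HQ, VZ, XY, YN, ZE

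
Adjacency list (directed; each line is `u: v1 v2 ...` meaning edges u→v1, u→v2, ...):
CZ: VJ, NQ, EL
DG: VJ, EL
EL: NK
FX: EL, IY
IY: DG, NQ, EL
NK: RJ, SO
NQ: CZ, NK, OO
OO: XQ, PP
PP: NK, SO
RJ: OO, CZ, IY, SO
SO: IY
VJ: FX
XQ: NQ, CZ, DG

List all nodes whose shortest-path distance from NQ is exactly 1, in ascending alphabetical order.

Level 0: NQ
Level 1: CZ, NK, OO
Level 2: EL, PP, RJ, SO, VJ, XQ
Level 3: DG, FX, IY

CZ, NK, OO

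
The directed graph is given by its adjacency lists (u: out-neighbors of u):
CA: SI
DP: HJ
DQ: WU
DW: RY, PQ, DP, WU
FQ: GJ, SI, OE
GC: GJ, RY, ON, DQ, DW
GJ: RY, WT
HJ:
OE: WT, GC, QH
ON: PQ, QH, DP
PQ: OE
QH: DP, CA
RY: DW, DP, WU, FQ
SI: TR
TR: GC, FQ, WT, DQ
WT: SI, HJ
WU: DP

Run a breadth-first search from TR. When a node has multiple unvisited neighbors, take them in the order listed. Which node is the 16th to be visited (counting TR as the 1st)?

Visit TR; enqueue GC, FQ, WT, DQ → queue [GC, FQ, WT, DQ]
Visit GC; enqueue GJ, RY, ON, DW → queue [FQ, WT, DQ, GJ, RY, ON, DW]
Visit FQ; enqueue SI, OE → queue [WT, DQ, GJ, RY, ON, DW, SI, OE]
Visit WT; enqueue HJ → queue [DQ, GJ, RY, ON, DW, SI, OE, HJ]
Visit DQ; enqueue WU → queue [GJ, RY, ON, DW, SI, OE, HJ, WU]
Visit GJ → queue [RY, ON, DW, SI, OE, HJ, WU]
Visit RY; enqueue DP → queue [ON, DW, SI, OE, HJ, WU, DP]
Visit ON; enqueue PQ, QH → queue [DW, SI, OE, HJ, WU, DP, PQ, QH]
Visit DW → queue [SI, OE, HJ, WU, DP, PQ, QH]
Visit SI → queue [OE, HJ, WU, DP, PQ, QH]
Visit OE → queue [HJ, WU, DP, PQ, QH]
Visit HJ → queue [WU, DP, PQ, QH]
Visit WU → queue [DP, PQ, QH]
Visit DP → queue [PQ, QH]
Visit PQ → queue [QH]
Visit QH; enqueue CA → queue [CA]
Visit CA → queue []

Visit order: TR, GC, FQ, WT, DQ, GJ, RY, ON, DW, SI, OE, HJ, WU, DP, PQ, QH, CA

QH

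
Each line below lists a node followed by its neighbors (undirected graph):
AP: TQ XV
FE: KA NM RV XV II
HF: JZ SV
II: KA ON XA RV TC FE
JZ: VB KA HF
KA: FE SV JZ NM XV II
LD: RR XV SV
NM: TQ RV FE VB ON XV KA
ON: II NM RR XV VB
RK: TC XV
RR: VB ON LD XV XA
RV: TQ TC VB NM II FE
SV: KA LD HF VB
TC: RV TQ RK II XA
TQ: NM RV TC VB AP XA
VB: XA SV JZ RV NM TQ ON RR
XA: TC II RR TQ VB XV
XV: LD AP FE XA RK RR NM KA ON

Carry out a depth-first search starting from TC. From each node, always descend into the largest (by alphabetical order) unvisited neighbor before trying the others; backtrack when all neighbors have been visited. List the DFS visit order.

Visit TC
TC → XA
XA → XV
XV → RR
RR → VB
VB → TQ
TQ → RV
RV → NM
NM → ON
ON → II
II → KA
KA → SV
SV → LD
SV → HF
HF → JZ
KA → FE
TQ → AP
XV → RK

TC → XA → XV → RR → VB → TQ → RV → NM → ON → II → KA → SV → LD → HF → JZ → FE → AP → RK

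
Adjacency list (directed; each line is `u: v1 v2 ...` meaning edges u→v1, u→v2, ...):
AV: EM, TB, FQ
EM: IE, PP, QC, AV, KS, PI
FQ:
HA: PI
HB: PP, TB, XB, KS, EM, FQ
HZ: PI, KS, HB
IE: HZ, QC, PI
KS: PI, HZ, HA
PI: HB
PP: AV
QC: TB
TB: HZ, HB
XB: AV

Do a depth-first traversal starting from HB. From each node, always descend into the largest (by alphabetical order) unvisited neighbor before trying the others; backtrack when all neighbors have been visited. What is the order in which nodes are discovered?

HB -> XB -> AV -> TB -> HZ -> PI -> KS -> HA -> FQ -> EM -> QC -> PP -> IE

Visit HB
HB → XB
XB → AV
AV → TB
TB → HZ
HZ → PI
HZ → KS
KS → HA
AV → FQ
AV → EM
EM → QC
EM → PP
EM → IE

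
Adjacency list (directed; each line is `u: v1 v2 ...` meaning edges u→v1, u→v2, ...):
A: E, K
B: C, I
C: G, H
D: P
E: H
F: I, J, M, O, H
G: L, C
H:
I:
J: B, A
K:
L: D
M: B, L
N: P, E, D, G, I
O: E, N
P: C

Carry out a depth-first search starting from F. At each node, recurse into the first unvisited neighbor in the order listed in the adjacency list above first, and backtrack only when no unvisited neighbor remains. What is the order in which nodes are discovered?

Visit F
F → I
F → J
J → B
B → C
C → G
G → L
L → D
D → P
C → H
J → A
A → E
A → K
F → M
F → O
O → N

F -> I -> J -> B -> C -> G -> L -> D -> P -> H -> A -> E -> K -> M -> O -> N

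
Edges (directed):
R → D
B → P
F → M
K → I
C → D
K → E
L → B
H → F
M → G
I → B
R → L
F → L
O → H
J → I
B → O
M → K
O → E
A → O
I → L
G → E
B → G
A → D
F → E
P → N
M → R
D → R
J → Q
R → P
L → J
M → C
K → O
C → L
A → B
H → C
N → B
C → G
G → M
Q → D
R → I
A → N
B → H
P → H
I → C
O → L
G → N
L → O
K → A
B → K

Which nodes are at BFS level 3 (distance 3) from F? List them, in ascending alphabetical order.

A, D, H, I, N, P, Q

Level 0: F
Level 1: E, L, M
Level 2: B, C, G, J, K, O, R
Level 3: A, D, H, I, N, P, Q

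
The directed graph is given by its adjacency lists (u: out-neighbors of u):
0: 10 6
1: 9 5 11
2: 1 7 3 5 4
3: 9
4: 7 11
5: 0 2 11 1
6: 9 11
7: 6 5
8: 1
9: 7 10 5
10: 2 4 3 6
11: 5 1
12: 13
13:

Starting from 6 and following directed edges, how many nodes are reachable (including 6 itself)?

11

BFS from 6 visits: 6, 9, 11, 5, 7, 10, 1, 0, 2, 3, 4
Reachable nodes: 11 of 14 total.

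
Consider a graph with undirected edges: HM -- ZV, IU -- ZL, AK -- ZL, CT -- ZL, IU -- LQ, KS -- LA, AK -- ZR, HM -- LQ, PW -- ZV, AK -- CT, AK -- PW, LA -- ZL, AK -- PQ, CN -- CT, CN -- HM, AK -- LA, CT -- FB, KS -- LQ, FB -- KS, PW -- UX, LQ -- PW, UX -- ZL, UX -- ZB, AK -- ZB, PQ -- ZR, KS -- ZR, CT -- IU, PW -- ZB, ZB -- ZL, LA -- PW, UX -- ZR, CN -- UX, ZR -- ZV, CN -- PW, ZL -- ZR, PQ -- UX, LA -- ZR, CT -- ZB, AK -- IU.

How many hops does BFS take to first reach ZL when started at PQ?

Level 0: PQ
Level 1: AK, UX, ZR
Level 2: CN, CT, IU, KS, LA, PW, ZB, ZL, ZV
Level 3: FB, HM, LQ
ZL first appears at level 2.

2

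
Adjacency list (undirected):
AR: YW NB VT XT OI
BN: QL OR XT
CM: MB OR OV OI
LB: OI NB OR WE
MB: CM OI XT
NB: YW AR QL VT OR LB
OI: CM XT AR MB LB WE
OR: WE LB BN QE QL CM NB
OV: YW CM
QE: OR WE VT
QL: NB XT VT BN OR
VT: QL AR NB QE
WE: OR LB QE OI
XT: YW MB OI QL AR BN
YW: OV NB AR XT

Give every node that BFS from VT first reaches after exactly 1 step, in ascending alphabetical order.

AR, NB, QE, QL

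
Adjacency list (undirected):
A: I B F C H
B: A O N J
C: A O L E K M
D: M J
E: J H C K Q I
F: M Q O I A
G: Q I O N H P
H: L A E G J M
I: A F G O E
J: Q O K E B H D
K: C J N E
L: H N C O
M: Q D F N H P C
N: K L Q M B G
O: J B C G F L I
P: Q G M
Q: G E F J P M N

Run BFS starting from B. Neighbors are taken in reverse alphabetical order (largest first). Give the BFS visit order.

Visit B; enqueue O, N, J, A → queue [O, N, J, A]
Visit O; enqueue L, I, G, F, C → queue [N, J, A, L, I, G, F, C]
Visit N; enqueue Q, M, K → queue [J, A, L, I, G, F, C, Q, M, K]
Visit J; enqueue H, E, D → queue [A, L, I, G, F, C, Q, M, K, H, E, D]
Visit A → queue [L, I, G, F, C, Q, M, K, H, E, D]
Visit L → queue [I, G, F, C, Q, M, K, H, E, D]
Visit I → queue [G, F, C, Q, M, K, H, E, D]
Visit G; enqueue P → queue [F, C, Q, M, K, H, E, D, P]
Visit F → queue [C, Q, M, K, H, E, D, P]
Visit C → queue [Q, M, K, H, E, D, P]
Visit Q → queue [M, K, H, E, D, P]
Visit M → queue [K, H, E, D, P]
Visit K → queue [H, E, D, P]
Visit H → queue [E, D, P]
Visit E → queue [D, P]
Visit D → queue [P]
Visit P → queue []

B → O → N → J → A → L → I → G → F → C → Q → M → K → H → E → D → P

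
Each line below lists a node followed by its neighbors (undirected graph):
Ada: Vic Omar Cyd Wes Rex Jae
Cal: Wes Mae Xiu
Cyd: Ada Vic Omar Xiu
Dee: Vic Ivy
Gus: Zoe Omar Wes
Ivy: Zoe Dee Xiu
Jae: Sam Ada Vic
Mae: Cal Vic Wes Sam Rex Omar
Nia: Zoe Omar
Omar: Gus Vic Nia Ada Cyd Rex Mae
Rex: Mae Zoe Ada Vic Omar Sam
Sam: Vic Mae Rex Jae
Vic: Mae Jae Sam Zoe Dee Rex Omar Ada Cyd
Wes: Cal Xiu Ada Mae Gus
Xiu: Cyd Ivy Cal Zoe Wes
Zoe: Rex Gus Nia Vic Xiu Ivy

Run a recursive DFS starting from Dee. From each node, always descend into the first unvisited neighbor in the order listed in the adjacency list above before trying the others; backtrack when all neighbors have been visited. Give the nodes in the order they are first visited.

Visit Dee
Dee → Vic
Vic → Mae
Mae → Cal
Cal → Wes
Wes → Xiu
Xiu → Cyd
Cyd → Ada
Ada → Omar
Omar → Gus
Gus → Zoe
Zoe → Rex
Rex → Sam
Sam → Jae
Zoe → Nia
Zoe → Ivy

Dee Vic Mae Cal Wes Xiu Cyd Ada Omar Gus Zoe Rex Sam Jae Nia Ivy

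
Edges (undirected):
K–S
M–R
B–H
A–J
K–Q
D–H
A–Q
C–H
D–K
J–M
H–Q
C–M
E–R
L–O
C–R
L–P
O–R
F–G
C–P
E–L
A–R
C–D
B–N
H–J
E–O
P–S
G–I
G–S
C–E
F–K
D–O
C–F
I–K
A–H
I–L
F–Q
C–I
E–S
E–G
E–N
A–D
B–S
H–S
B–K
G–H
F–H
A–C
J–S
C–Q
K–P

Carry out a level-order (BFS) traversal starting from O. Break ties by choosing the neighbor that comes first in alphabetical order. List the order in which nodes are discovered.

O, D, E, L, R, A, C, H, K, G, N, S, I, P, M, J, Q, F, B

Visit O; enqueue D, E, L, R → queue [D, E, L, R]
Visit D; enqueue A, C, H, K → queue [E, L, R, A, C, H, K]
Visit E; enqueue G, N, S → queue [L, R, A, C, H, K, G, N, S]
Visit L; enqueue I, P → queue [R, A, C, H, K, G, N, S, I, P]
Visit R; enqueue M → queue [A, C, H, K, G, N, S, I, P, M]
Visit A; enqueue J, Q → queue [C, H, K, G, N, S, I, P, M, J, Q]
Visit C; enqueue F → queue [H, K, G, N, S, I, P, M, J, Q, F]
Visit H; enqueue B → queue [K, G, N, S, I, P, M, J, Q, F, B]
Visit K → queue [G, N, S, I, P, M, J, Q, F, B]
Visit G → queue [N, S, I, P, M, J, Q, F, B]
Visit N → queue [S, I, P, M, J, Q, F, B]
Visit S → queue [I, P, M, J, Q, F, B]
Visit I → queue [P, M, J, Q, F, B]
Visit P → queue [M, J, Q, F, B]
Visit M → queue [J, Q, F, B]
Visit J → queue [Q, F, B]
Visit Q → queue [F, B]
Visit F → queue [B]
Visit B → queue []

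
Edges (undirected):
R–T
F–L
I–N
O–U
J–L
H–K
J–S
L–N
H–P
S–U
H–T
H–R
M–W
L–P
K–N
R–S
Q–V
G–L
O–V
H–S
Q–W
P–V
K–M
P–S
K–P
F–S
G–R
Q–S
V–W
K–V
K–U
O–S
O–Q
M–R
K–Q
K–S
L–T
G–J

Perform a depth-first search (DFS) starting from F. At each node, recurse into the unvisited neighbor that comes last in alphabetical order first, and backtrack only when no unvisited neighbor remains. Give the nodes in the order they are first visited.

F, S, U, O, V, W, Q, K, P, L, T, R, M, H, G, J, N, I

Visit F
F → S
S → U
U → O
O → V
V → W
W → Q
Q → K
K → P
P → L
L → T
T → R
R → M
R → H
R → G
G → J
L → N
N → I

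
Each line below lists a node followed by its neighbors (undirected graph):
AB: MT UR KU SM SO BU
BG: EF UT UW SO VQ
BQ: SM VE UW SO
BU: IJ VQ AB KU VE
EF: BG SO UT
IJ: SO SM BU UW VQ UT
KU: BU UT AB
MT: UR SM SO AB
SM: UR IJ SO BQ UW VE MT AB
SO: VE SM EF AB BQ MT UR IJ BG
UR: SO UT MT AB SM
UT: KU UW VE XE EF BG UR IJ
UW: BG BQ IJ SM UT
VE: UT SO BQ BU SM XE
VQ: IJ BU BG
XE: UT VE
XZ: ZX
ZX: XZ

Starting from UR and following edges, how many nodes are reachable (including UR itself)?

16

BFS from UR visits: UR, UT, SO, SM, MT, AB, XE, VE, UW, KU, IJ, EF, BG, BQ, BU, VQ
Reachable nodes: 16 of 18 total.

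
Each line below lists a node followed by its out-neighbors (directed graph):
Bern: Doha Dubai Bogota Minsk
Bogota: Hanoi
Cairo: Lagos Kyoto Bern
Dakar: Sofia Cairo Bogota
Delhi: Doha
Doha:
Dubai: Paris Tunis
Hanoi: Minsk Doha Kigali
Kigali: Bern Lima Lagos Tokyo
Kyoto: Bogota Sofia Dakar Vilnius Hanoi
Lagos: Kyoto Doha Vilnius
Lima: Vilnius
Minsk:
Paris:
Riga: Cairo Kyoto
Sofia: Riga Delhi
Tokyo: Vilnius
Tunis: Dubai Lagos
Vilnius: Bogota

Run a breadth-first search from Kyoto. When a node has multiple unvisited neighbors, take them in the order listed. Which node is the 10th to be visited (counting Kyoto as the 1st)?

Visit Kyoto; enqueue Bogota, Sofia, Dakar, Vilnius, Hanoi → queue [Bogota, Sofia, Dakar, Vilnius, Hanoi]
Visit Bogota → queue [Sofia, Dakar, Vilnius, Hanoi]
Visit Sofia; enqueue Riga, Delhi → queue [Dakar, Vilnius, Hanoi, Riga, Delhi]
Visit Dakar; enqueue Cairo → queue [Vilnius, Hanoi, Riga, Delhi, Cairo]
Visit Vilnius → queue [Hanoi, Riga, Delhi, Cairo]
Visit Hanoi; enqueue Minsk, Doha, Kigali → queue [Riga, Delhi, Cairo, Minsk, Doha, Kigali]
Visit Riga → queue [Delhi, Cairo, Minsk, Doha, Kigali]
Visit Delhi → queue [Cairo, Minsk, Doha, Kigali]
Visit Cairo; enqueue Lagos, Bern → queue [Minsk, Doha, Kigali, Lagos, Bern]
Visit Minsk → queue [Doha, Kigali, Lagos, Bern]
Visit Doha → queue [Kigali, Lagos, Bern]
Visit Kigali; enqueue Lima, Tokyo → queue [Lagos, Bern, Lima, Tokyo]
Visit Lagos → queue [Bern, Lima, Tokyo]
Visit Bern; enqueue Dubai → queue [Lima, Tokyo, Dubai]
Visit Lima → queue [Tokyo, Dubai]
Visit Tokyo → queue [Dubai]
Visit Dubai; enqueue Paris, Tunis → queue [Paris, Tunis]
Visit Paris → queue [Tunis]
Visit Tunis → queue []

Visit order: Kyoto, Bogota, Sofia, Dakar, Vilnius, Hanoi, Riga, Delhi, Cairo, Minsk, Doha, Kigali, Lagos, Bern, Lima, Tokyo, Dubai, Paris, Tunis

Minsk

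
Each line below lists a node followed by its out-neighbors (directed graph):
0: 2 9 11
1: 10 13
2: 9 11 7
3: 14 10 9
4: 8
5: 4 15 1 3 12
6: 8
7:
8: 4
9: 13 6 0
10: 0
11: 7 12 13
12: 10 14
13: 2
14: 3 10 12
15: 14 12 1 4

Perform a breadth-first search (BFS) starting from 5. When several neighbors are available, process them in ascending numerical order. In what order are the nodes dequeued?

5 -> 1 -> 3 -> 4 -> 12 -> 15 -> 10 -> 13 -> 9 -> 14 -> 8 -> 0 -> 2 -> 6 -> 11 -> 7

Visit 5; enqueue 1, 3, 4, 12, 15 → queue [1, 3, 4, 12, 15]
Visit 1; enqueue 10, 13 → queue [3, 4, 12, 15, 10, 13]
Visit 3; enqueue 9, 14 → queue [4, 12, 15, 10, 13, 9, 14]
Visit 4; enqueue 8 → queue [12, 15, 10, 13, 9, 14, 8]
Visit 12 → queue [15, 10, 13, 9, 14, 8]
Visit 15 → queue [10, 13, 9, 14, 8]
Visit 10; enqueue 0 → queue [13, 9, 14, 8, 0]
Visit 13; enqueue 2 → queue [9, 14, 8, 0, 2]
Visit 9; enqueue 6 → queue [14, 8, 0, 2, 6]
Visit 14 → queue [8, 0, 2, 6]
Visit 8 → queue [0, 2, 6]
Visit 0; enqueue 11 → queue [2, 6, 11]
Visit 2; enqueue 7 → queue [6, 11, 7]
Visit 6 → queue [11, 7]
Visit 11 → queue [7]
Visit 7 → queue []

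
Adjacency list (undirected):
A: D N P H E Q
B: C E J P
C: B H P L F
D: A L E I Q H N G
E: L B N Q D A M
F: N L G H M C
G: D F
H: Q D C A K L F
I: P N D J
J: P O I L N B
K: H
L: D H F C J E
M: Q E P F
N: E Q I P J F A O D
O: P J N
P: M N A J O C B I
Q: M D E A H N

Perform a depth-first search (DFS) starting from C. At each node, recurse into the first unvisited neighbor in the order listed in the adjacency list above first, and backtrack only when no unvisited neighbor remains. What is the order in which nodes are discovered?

Visit C
C → B
B → E
E → L
L → D
D → A
A → N
N → Q
Q → M
M → P
P → J
J → O
J → I
M → F
F → G
F → H
H → K

C -> B -> E -> L -> D -> A -> N -> Q -> M -> P -> J -> O -> I -> F -> G -> H -> K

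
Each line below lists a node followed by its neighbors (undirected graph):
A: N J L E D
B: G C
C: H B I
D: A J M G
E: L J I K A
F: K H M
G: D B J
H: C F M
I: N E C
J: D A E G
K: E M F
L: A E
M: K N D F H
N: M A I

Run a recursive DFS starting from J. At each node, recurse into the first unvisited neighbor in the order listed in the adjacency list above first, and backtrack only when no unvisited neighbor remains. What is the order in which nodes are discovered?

J -> D -> A -> N -> M -> K -> E -> L -> I -> C -> H -> F -> B -> G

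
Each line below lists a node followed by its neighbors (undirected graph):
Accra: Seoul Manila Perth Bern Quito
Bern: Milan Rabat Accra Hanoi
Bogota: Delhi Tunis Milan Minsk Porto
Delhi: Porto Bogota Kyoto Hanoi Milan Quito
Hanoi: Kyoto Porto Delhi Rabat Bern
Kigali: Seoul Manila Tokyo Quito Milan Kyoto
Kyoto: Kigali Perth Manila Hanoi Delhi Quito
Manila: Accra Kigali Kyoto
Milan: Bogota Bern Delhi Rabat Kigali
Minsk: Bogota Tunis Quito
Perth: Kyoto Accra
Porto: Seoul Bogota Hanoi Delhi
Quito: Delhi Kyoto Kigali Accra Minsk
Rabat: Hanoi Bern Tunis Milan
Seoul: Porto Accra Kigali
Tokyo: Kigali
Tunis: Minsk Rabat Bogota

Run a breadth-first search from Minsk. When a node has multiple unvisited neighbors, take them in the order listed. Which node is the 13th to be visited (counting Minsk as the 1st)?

Bern

Visit Minsk; enqueue Bogota, Tunis, Quito → queue [Bogota, Tunis, Quito]
Visit Bogota; enqueue Delhi, Milan, Porto → queue [Tunis, Quito, Delhi, Milan, Porto]
Visit Tunis; enqueue Rabat → queue [Quito, Delhi, Milan, Porto, Rabat]
Visit Quito; enqueue Kyoto, Kigali, Accra → queue [Delhi, Milan, Porto, Rabat, Kyoto, Kigali, Accra]
Visit Delhi; enqueue Hanoi → queue [Milan, Porto, Rabat, Kyoto, Kigali, Accra, Hanoi]
Visit Milan; enqueue Bern → queue [Porto, Rabat, Kyoto, Kigali, Accra, Hanoi, Bern]
Visit Porto; enqueue Seoul → queue [Rabat, Kyoto, Kigali, Accra, Hanoi, Bern, Seoul]
Visit Rabat → queue [Kyoto, Kigali, Accra, Hanoi, Bern, Seoul]
Visit Kyoto; enqueue Perth, Manila → queue [Kigali, Accra, Hanoi, Bern, Seoul, Perth, Manila]
Visit Kigali; enqueue Tokyo → queue [Accra, Hanoi, Bern, Seoul, Perth, Manila, Tokyo]
Visit Accra → queue [Hanoi, Bern, Seoul, Perth, Manila, Tokyo]
Visit Hanoi → queue [Bern, Seoul, Perth, Manila, Tokyo]
Visit Bern → queue [Seoul, Perth, Manila, Tokyo]
Visit Seoul → queue [Perth, Manila, Tokyo]
Visit Perth → queue [Manila, Tokyo]
Visit Manila → queue [Tokyo]
Visit Tokyo → queue []

Visit order: Minsk, Bogota, Tunis, Quito, Delhi, Milan, Porto, Rabat, Kyoto, Kigali, Accra, Hanoi, Bern, Seoul, Perth, Manila, Tokyo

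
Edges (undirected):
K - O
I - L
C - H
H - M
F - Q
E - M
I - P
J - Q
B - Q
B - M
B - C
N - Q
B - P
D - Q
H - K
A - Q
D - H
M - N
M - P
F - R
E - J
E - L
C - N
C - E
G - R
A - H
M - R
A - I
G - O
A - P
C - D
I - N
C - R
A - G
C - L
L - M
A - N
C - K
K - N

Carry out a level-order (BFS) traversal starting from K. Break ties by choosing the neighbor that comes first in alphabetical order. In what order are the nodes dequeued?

K C H N O B D E L R A M I Q G P J F

Visit K; enqueue C, H, N, O → queue [C, H, N, O]
Visit C; enqueue B, D, E, L, R → queue [H, N, O, B, D, E, L, R]
Visit H; enqueue A, M → queue [N, O, B, D, E, L, R, A, M]
Visit N; enqueue I, Q → queue [O, B, D, E, L, R, A, M, I, Q]
Visit O; enqueue G → queue [B, D, E, L, R, A, M, I, Q, G]
Visit B; enqueue P → queue [D, E, L, R, A, M, I, Q, G, P]
Visit D → queue [E, L, R, A, M, I, Q, G, P]
Visit E; enqueue J → queue [L, R, A, M, I, Q, G, P, J]
Visit L → queue [R, A, M, I, Q, G, P, J]
Visit R; enqueue F → queue [A, M, I, Q, G, P, J, F]
Visit A → queue [M, I, Q, G, P, J, F]
Visit M → queue [I, Q, G, P, J, F]
Visit I → queue [Q, G, P, J, F]
Visit Q → queue [G, P, J, F]
Visit G → queue [P, J, F]
Visit P → queue [J, F]
Visit J → queue [F]
Visit F → queue []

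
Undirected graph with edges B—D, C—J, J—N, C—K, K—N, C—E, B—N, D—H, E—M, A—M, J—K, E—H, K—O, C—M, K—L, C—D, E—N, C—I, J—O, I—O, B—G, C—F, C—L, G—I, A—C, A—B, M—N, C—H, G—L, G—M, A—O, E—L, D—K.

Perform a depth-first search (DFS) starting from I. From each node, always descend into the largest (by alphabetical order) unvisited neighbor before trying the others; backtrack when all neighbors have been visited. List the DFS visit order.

Visit I
I → O
O → K
K → N
N → M
M → G
G → L
L → E
E → H
H → D
D → C
C → J
C → F
C → A
A → B

I → O → K → N → M → G → L → E → H → D → C → J → F → A → B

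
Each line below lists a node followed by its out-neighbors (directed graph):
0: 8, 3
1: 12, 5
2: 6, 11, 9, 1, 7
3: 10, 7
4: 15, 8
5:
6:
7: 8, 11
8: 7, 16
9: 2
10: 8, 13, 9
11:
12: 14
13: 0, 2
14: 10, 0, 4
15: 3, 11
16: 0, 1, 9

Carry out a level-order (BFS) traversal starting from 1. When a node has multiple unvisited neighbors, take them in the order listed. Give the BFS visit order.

Visit 1; enqueue 12, 5 → queue [12, 5]
Visit 12; enqueue 14 → queue [5, 14]
Visit 5 → queue [14]
Visit 14; enqueue 10, 0, 4 → queue [10, 0, 4]
Visit 10; enqueue 8, 13, 9 → queue [0, 4, 8, 13, 9]
Visit 0; enqueue 3 → queue [4, 8, 13, 9, 3]
Visit 4; enqueue 15 → queue [8, 13, 9, 3, 15]
Visit 8; enqueue 7, 16 → queue [13, 9, 3, 15, 7, 16]
Visit 13; enqueue 2 → queue [9, 3, 15, 7, 16, 2]
Visit 9 → queue [3, 15, 7, 16, 2]
Visit 3 → queue [15, 7, 16, 2]
Visit 15; enqueue 11 → queue [7, 16, 2, 11]
Visit 7 → queue [16, 2, 11]
Visit 16 → queue [2, 11]
Visit 2; enqueue 6 → queue [11, 6]
Visit 11 → queue [6]
Visit 6 → queue []

1 → 12 → 5 → 14 → 10 → 0 → 4 → 8 → 13 → 9 → 3 → 15 → 7 → 16 → 2 → 11 → 6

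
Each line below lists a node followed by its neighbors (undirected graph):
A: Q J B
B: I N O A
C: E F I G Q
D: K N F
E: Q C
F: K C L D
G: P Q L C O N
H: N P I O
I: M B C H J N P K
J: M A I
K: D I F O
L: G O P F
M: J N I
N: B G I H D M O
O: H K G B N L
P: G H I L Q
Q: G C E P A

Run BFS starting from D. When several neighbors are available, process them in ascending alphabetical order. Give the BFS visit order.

D -> F -> K -> N -> C -> L -> I -> O -> B -> G -> H -> M -> E -> Q -> P -> J -> A

Visit D; enqueue F, K, N → queue [F, K, N]
Visit F; enqueue C, L → queue [K, N, C, L]
Visit K; enqueue I, O → queue [N, C, L, I, O]
Visit N; enqueue B, G, H, M → queue [C, L, I, O, B, G, H, M]
Visit C; enqueue E, Q → queue [L, I, O, B, G, H, M, E, Q]
Visit L; enqueue P → queue [I, O, B, G, H, M, E, Q, P]
Visit I; enqueue J → queue [O, B, G, H, M, E, Q, P, J]
Visit O → queue [B, G, H, M, E, Q, P, J]
Visit B; enqueue A → queue [G, H, M, E, Q, P, J, A]
Visit G → queue [H, M, E, Q, P, J, A]
Visit H → queue [M, E, Q, P, J, A]
Visit M → queue [E, Q, P, J, A]
Visit E → queue [Q, P, J, A]
Visit Q → queue [P, J, A]
Visit P → queue [J, A]
Visit J → queue [A]
Visit A → queue []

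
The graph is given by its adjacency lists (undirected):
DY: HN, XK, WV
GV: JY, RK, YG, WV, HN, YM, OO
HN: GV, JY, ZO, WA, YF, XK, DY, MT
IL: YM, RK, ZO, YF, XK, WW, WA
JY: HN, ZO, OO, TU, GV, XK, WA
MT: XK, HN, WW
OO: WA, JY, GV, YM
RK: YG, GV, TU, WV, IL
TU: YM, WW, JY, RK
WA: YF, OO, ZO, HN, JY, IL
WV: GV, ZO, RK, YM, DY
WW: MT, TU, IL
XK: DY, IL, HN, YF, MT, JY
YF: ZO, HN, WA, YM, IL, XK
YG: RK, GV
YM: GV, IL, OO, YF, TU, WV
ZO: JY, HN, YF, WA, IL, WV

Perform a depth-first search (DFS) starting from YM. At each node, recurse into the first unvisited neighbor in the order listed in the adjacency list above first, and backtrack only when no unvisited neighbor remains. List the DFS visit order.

YM, GV, JY, HN, ZO, YF, WA, OO, IL, RK, YG, TU, WW, MT, XK, DY, WV

Visit YM
YM → GV
GV → JY
JY → HN
HN → ZO
ZO → YF
YF → WA
WA → OO
WA → IL
IL → RK
RK → YG
RK → TU
TU → WW
WW → MT
MT → XK
XK → DY
DY → WV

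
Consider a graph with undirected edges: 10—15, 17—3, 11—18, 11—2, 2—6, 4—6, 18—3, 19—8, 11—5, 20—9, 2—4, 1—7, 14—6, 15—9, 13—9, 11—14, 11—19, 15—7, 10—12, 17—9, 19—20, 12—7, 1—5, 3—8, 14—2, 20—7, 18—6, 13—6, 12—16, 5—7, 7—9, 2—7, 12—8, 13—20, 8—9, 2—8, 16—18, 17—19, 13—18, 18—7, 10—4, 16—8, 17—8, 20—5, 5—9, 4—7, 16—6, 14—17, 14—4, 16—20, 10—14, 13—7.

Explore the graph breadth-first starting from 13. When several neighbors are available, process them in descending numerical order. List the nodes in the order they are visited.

Visit 13; enqueue 20, 18, 9, 7, 6 → queue [20, 18, 9, 7, 6]
Visit 20; enqueue 19, 16, 5 → queue [18, 9, 7, 6, 19, 16, 5]
Visit 18; enqueue 11, 3 → queue [9, 7, 6, 19, 16, 5, 11, 3]
Visit 9; enqueue 17, 15, 8 → queue [7, 6, 19, 16, 5, 11, 3, 17, 15, 8]
Visit 7; enqueue 12, 4, 2, 1 → queue [6, 19, 16, 5, 11, 3, 17, 15, 8, 12, 4, 2, 1]
Visit 6; enqueue 14 → queue [19, 16, 5, 11, 3, 17, 15, 8, 12, 4, 2, 1, 14]
Visit 19 → queue [16, 5, 11, 3, 17, 15, 8, 12, 4, 2, 1, 14]
Visit 16 → queue [5, 11, 3, 17, 15, 8, 12, 4, 2, 1, 14]
Visit 5 → queue [11, 3, 17, 15, 8, 12, 4, 2, 1, 14]
Visit 11 → queue [3, 17, 15, 8, 12, 4, 2, 1, 14]
Visit 3 → queue [17, 15, 8, 12, 4, 2, 1, 14]
Visit 17 → queue [15, 8, 12, 4, 2, 1, 14]
Visit 15; enqueue 10 → queue [8, 12, 4, 2, 1, 14, 10]
Visit 8 → queue [12, 4, 2, 1, 14, 10]
Visit 12 → queue [4, 2, 1, 14, 10]
Visit 4 → queue [2, 1, 14, 10]
Visit 2 → queue [1, 14, 10]
Visit 1 → queue [14, 10]
Visit 14 → queue [10]
Visit 10 → queue []

13, 20, 18, 9, 7, 6, 19, 16, 5, 11, 3, 17, 15, 8, 12, 4, 2, 1, 14, 10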